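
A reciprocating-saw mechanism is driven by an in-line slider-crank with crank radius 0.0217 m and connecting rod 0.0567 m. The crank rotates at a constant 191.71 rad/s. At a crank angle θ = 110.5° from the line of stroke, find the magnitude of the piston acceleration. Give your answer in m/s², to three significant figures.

520

ω = 191.7 rad/s
x(θ) = r cosθ + √(L² − r² sin²θ); with ω constant, a = ω²·d²x/dθ².
d²x/dθ² = −r cosθ − r²(cos2θ)/√u − r⁴ sin²2θ/(4u^{3/2}),  u = L² − r² sin²θ = 0.00280175 m².
Substituting r = 0.0217 m, L = 0.0567 m, θ = 110.5°: d²x/dθ² = +0.014153 m.
a = ω²·d²x/dθ² = (191.7)²·(+0.014153) = +520.15 m/s²;  |a| = 520.15 m/s².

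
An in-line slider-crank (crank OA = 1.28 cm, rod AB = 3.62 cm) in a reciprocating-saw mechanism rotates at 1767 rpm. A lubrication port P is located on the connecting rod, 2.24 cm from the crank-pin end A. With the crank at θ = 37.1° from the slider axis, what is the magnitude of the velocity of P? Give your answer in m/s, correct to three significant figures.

ω = 185 rad/s.  Crank-pin speed |V_A| = rω = 2.3685 m/s, perpendicular to OA.
Rod angle: sinφ = −(r/L) sinθ ⇒ φ = -12.315°; ω_rod = −rω cosθ/√(L²−r²sin²θ) = -53.414 rad/s.
V_P = V_A + ω_rod × AP, with AP = 0.0224 m along the rod.
Components: V_Px = −rω sinθ − a·ω_rod·sinφ = -1.6839 m/s;  V_Py = rω cosθ + a·ω_rod·cosφ = +0.72015 m/s.
|V_P| = √(V_Px² + V_Py²) = 1.8314 m/s.

1.83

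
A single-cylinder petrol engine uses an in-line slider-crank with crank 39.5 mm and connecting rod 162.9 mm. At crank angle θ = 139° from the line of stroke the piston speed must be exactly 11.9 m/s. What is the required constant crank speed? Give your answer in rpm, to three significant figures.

5380

For an in-line slider-crank, |v_piston| = rω|sinθ|·[1 + r cosθ/√(L² − r² sin²θ)].
With r = 0.0395 m, L = 0.1629 m, θ = 139°: the bracketed kinematic factor |dx/dθ| = 0.021111 m.
ω = v/|dx/dθ| = 11.9/0.021111 = 563.69 rad/s.
N = 60ω/(2π) = 5382.9 rpm.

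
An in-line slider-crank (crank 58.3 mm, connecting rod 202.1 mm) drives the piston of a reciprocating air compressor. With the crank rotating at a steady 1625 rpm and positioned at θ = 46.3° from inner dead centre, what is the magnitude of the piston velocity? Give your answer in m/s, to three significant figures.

ω = 2π·1625/60 = 170.2 rad/s
For an in-line slider-crank, x = r cosθ + √(L² − r² sin²θ), so v = −rω sinθ·[1 + r cosθ/√(L² − r² sin²θ)].
With r = 0.0583 m, L = 0.2021 m, θ = 46.3°: √(L² − r² sin²θ) = 0.19766 m.
v = −0.0583·170.2·0.72297·[1 + 0.0583·0.69088/0.19766] = -8.6341 m/s.
|v| = 8.6341 m/s.

8.63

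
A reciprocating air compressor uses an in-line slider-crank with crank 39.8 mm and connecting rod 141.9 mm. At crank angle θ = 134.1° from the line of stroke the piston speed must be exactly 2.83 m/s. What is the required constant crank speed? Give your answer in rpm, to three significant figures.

1180

For an in-line slider-crank, |v_piston| = rω|sinθ|·[1 + r cosθ/√(L² − r² sin²θ)].
With r = 0.0398 m, L = 0.1419 m, θ = 134.1°: the bracketed kinematic factor |dx/dθ| = 0.022886 m.
ω = v/|dx/dθ| = 2.83/0.022886 = 123.66 rad/s.
N = 60ω/(2π) = 1180.8 rpm.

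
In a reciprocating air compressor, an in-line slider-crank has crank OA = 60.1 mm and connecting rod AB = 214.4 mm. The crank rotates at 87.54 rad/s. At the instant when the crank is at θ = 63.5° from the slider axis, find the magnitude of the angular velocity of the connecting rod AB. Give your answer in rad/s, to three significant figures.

11.3

ω = 87.54 rad/s
The rod makes angle φ with the slider axis where L sinφ = r sinθ; differentiating, L cosφ·φ̇ = r ω cosθ.
L cosφ = √(L² − r² sin²θ) = 0.20754 m.
|ω_rod| = r ω |cosθ| / √(L² − r² sin²θ) = 0.0601·87.54·0.44620/0.20754 = 11.311 rad/s.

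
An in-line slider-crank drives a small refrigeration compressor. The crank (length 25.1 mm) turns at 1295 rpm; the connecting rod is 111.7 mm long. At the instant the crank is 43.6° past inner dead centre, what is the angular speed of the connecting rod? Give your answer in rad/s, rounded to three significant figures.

ω = 135.6 rad/s (converted from 1295 rpm).
The rod makes angle φ with the slider axis where L sinφ = r sinθ; differentiating, L cosφ·φ̇ = r ω cosθ.
L cosφ = √(L² − r² sin²θ) = 0.11035 m.
|ω_rod| = r ω |cosθ| / √(L² − r² sin²θ) = 0.0251·135.6·0.72417/0.11035 = 22.338 rad/s.

22.3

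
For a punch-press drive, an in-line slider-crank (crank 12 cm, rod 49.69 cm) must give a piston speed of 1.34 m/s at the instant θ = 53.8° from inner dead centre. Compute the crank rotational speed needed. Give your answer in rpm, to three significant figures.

115

For an in-line slider-crank, |v_piston| = rω|sinθ|·[1 + r cosθ/√(L² − r² sin²θ)].
With r = 0.12 m, L = 0.4969 m, θ = 53.8°: the bracketed kinematic factor |dx/dθ| = 0.11092 m.
ω = v/|dx/dθ| = 1.34/0.11092 = 12.081 rad/s.
N = 60ω/(2π) = 115.37 rpm.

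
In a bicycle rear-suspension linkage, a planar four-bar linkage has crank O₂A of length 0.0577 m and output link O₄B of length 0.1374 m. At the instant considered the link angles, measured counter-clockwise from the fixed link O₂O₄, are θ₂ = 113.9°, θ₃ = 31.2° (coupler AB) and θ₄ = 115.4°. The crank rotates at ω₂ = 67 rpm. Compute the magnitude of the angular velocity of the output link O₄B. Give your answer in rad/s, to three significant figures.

ω₂ = 7.016 rad/s (from 67 rpm).
Differentiating the loop-closure r₂e^{iθ₂}+r₃e^{iθ₃}=r₁+r₄e^{iθ₄} gives r₂ω₂e^{iθ₂}+r₃ω₃e^{iθ₃}=r₄ω₄e^{iθ₄}.
Eliminating the other unknown: ω₄ = r₂ω₂ sin(θ₂−θ₃) / [r₄ sin(θ₄−θ₃)].
Numerator sine = +0.99189; denominator sine = +0.99488.
Result = 0.0577·7.016·(+0.99189) / (0.1374·(+0.99488)) = +2.9376 rad/s; magnitude 2.9376 rad/s.

2.94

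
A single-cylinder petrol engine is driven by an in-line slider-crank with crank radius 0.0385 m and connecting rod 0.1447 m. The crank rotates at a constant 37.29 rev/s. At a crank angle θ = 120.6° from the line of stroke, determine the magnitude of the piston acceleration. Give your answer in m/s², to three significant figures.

1350

ω = 2π·37.3 = 234.3 rad/s
x(θ) = r cosθ + √(L² − r² sin²θ); with ω constant, a = ω²·d²x/dθ².
d²x/dθ² = −r cosθ − r²(cos2θ)/√u − r⁴ sin²2θ/(4u^{3/2}),  u = L² − r² sin²θ = 0.0198399 m².
Substituting r = 0.0385 m, L = 0.1447 m, θ = 120.6°: d²x/dθ² = +0.024517 m.
a = ω²·d²x/dθ² = (234.3)²·(+0.024517) = +1345.9 m/s²;  |a| = 1345.9 m/s².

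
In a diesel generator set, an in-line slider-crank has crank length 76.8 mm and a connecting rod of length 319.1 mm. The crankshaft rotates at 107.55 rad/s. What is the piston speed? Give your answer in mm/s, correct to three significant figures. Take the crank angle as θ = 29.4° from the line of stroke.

4910

ω = 107.5 rad/s
For an in-line slider-crank, x = r cosθ + √(L² − r² sin²θ), so v = −rω sinθ·[1 + r cosθ/√(L² − r² sin²θ)].
With r = 0.0768 m, L = 0.3191 m, θ = 29.4°: √(L² − r² sin²θ) = 0.31686 m.
v = −0.0768·107.5·0.49090·[1 + 0.0768·0.87121/0.31686] = -4.911 m/s.
|v| = 4.911 m/s = 4911 mm/s.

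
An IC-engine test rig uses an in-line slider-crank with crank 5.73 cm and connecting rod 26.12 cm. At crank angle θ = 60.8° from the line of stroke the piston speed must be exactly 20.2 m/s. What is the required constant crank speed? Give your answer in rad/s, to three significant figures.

For an in-line slider-crank, |v_piston| = rω|sinθ|·[1 + r cosθ/√(L² − r² sin²θ)].
With r = 0.0573 m, L = 0.2612 m, θ = 60.8°: the bracketed kinematic factor |dx/dθ| = 0.055472 m.
ω = v/|dx/dθ| = 20.2/0.055472 = 364.14 rad/s.

364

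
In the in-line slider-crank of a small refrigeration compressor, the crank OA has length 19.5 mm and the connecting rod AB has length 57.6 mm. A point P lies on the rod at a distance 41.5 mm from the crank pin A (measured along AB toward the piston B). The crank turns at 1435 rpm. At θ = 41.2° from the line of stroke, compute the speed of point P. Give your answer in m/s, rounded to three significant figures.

ω = 150.3 rad/s.  Crank-pin speed |V_A| = rω = 2.9303 m/s, perpendicular to OA.
Rod angle: sinφ = −(r/L) sinθ ⇒ φ = -12.885°; ω_rod = −rω cosθ/√(L²−r²sin²θ) = -39.267 rad/s.
V_P = V_A + ω_rod × AP, with AP = 0.0415 m along the rod.
Components: V_Px = −rω sinθ − a·ω_rod·sinφ = -2.2936 m/s;  V_Py = rω cosθ + a·ω_rod·cosφ = +0.61628 m/s.
|V_P| = √(V_Px² + V_Py²) = 2.3749 m/s.

2.37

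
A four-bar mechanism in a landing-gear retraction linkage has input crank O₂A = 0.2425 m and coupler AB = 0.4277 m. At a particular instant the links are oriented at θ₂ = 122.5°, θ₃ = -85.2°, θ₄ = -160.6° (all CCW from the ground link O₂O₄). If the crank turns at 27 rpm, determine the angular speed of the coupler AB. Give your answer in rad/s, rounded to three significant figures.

1.61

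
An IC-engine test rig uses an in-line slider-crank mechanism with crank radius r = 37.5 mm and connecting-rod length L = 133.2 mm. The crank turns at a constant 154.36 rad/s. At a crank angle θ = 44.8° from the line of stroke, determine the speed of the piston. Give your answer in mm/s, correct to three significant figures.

ω = 154.4 rad/s
For an in-line slider-crank, x = r cosθ + √(L² − r² sin²θ), so v = −rω sinθ·[1 + r cosθ/√(L² − r² sin²θ)].
With r = 0.0375 m, L = 0.1332 m, θ = 44.8°: √(L² − r² sin²θ) = 0.13055 m.
v = −0.0375·154.4·0.70463·[1 + 0.0375·0.70957/0.13055] = -4.9101 m/s.
|v| = 4.9101 m/s = 4910.1 mm/s.

4910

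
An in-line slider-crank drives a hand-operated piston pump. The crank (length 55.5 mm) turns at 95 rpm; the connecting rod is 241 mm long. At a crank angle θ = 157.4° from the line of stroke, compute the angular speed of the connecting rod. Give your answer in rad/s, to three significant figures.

2.12

ω = 9.948 rad/s (converted from 95 rpm).
The rod makes angle φ with the slider axis where L sinφ = r sinθ; differentiating, L cosφ·φ̇ = r ω cosθ.
L cosφ = √(L² − r² sin²θ) = 0.24005 m.
|ω_rod| = r ω |cosθ| / √(L² − r² sin²θ) = 0.0555·9.948·0.92321/0.24005 = 2.1234 rad/s.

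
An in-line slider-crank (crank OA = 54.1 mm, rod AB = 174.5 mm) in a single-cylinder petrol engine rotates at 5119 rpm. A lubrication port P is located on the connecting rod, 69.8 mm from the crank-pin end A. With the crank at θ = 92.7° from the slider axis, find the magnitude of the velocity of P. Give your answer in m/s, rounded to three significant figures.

28.8

ω = 536.1 rad/s.  Crank-pin speed |V_A| = rω = 29.001 m/s, perpendicular to OA.
Rod angle: sinφ = −(r/L) sinθ ⇒ φ = -18.040°; ω_rod = −rω cosθ/√(L²−r²sin²θ) = +8.2336 rad/s.
V_P = V_A + ω_rod × AP, with AP = 0.0698 m along the rod.
Components: V_Px = −rω sinθ − a·ω_rod·sinφ = -28.791 m/s;  V_Py = rω cosθ + a·ω_rod·cosφ = -0.81968 m/s.
|V_P| = √(V_Px² + V_Py²) = 28.802 m/s.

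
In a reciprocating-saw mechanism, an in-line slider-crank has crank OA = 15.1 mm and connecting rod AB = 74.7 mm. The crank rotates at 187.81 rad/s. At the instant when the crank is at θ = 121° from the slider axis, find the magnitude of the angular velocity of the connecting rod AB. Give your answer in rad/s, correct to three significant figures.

ω = 187.8 rad/s
The rod makes angle φ with the slider axis where L sinφ = r sinθ; differentiating, L cosφ·φ̇ = r ω cosθ.
L cosφ = √(L² − r² sin²θ) = 0.07357 m.
|ω_rod| = r ω |cosθ| / √(L² − r² sin²θ) = 0.0151·187.8·0.51504/0.07357 = 19.853 rad/s.

19.9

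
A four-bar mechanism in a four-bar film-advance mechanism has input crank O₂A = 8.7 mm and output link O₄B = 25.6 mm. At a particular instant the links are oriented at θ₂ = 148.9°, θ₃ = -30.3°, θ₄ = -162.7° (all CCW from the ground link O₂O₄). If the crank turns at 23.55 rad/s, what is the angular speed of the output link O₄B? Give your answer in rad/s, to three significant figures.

0.151

ω₂ = 23.55 rad/s
Differentiating the loop-closure r₂e^{iθ₂}+r₃e^{iθ₃}=r₁+r₄e^{iθ₄} gives r₂ω₂e^{iθ₂}+r₃ω₃e^{iθ₃}=r₄ω₄e^{iθ₄}.
Eliminating the other unknown: ω₄ = r₂ω₂ sin(θ₂−θ₃) / [r₄ sin(θ₄−θ₃)].
Numerator sine = +0.01396; denominator sine = -0.73846.
Result = 0.0087·23.55·(+0.01396) / (0.0256·(-0.73846)) = -0.15132 rad/s; magnitude 0.15132 rad/s.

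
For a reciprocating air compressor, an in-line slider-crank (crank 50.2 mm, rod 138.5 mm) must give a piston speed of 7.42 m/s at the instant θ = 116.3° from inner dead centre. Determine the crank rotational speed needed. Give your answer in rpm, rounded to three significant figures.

For an in-line slider-crank, |v_piston| = rω|sinθ|·[1 + r cosθ/√(L² − r² sin²θ)].
With r = 0.0502 m, L = 0.1385 m, θ = 116.3°: the bracketed kinematic factor |dx/dθ| = 0.037362 m.
ω = v/|dx/dθ| = 7.42/0.037362 = 198.6 rad/s.
N = 60ω/(2π) = 1896.5 rpm.

1900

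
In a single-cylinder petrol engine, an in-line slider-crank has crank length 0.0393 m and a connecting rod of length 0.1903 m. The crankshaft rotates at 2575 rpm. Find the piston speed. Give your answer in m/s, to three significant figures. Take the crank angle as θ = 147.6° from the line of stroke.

ω = 2π·2575/60 = 269.7 rad/s
For an in-line slider-crank, x = r cosθ + √(L² − r² sin²θ), so v = −rω sinθ·[1 + r cosθ/√(L² − r² sin²θ)].
With r = 0.0393 m, L = 0.1903 m, θ = 147.6°: √(L² − r² sin²θ) = 0.18913 m.
v = −0.0393·269.7·0.53583·[1 + 0.0393·-0.84433/0.18913] = -4.6821 m/s.
|v| = 4.6821 m/s.

4.68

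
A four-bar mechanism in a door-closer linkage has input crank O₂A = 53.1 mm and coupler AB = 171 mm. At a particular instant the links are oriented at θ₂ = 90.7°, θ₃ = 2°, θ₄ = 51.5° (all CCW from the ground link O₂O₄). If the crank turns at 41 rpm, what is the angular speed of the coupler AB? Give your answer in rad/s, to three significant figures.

1.11

ω₂ = 4.294 rad/s (from 41 rpm).
Differentiating the loop-closure r₂e^{iθ₂}+r₃e^{iθ₃}=r₁+r₄e^{iθ₄} gives r₂ω₂e^{iθ₂}+r₃ω₃e^{iθ₃}=r₄ω₄e^{iθ₄}.
Eliminating the other unknown: ω₃ = r₂ω₂ sin(θ₄−θ₂) / [r₃ sin(θ₃−θ₄)].
Numerator sine = -0.63203; denominator sine = -0.76041.
Result = 0.0531·4.294·(-0.63203) / (0.171·(-0.76041)) = +1.1082 rad/s; magnitude 1.1082 rad/s.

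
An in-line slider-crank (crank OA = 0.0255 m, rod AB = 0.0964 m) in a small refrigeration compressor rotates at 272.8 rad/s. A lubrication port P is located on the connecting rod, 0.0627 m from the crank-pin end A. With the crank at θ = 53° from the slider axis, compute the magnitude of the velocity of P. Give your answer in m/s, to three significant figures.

ω = 272.8 rad/s.  Crank-pin speed |V_A| = rω = 6.9564 m/s, perpendicular to OA.
Rod angle: sinφ = −(r/L) sinθ ⇒ φ = -12.196°; ω_rod = −rω cosθ/√(L²−r²sin²θ) = -44.431 rad/s.
V_P = V_A + ω_rod × AP, with AP = 0.0627 m along the rod.
Components: V_Px = −rω sinθ − a·ω_rod·sinφ = -6.1442 m/s;  V_Py = rω cosθ + a·ω_rod·cosφ = +1.4635 m/s.
|V_P| = √(V_Px² + V_Py²) = 6.3161 m/s.

6.32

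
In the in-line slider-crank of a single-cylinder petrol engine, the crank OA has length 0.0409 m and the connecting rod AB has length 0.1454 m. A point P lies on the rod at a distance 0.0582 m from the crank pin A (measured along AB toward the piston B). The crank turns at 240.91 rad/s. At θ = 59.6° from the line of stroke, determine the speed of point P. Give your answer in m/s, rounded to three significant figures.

ω = 240.9 rad/s.  Crank-pin speed |V_A| = rω = 9.8532 m/s, perpendicular to OA.
Rod angle: sinφ = −(r/L) sinθ ⇒ φ = -14.041°; ω_rod = −rω cosθ/√(L²−r²sin²θ) = -35.348 rad/s.
V_P = V_A + ω_rod × AP, with AP = 0.0582 m along the rod.
Components: V_Px = −rω sinθ − a·ω_rod·sinφ = -8.9977 m/s;  V_Py = rω cosθ + a·ω_rod·cosφ = +2.9903 m/s.
|V_P| = √(V_Px² + V_Py²) = 9.4815 m/s.

9.48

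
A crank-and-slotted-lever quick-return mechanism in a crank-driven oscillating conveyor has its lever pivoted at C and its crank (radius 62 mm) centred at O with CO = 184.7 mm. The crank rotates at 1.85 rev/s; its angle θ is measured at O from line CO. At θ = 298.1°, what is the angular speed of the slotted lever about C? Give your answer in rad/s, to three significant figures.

ω = 11.62 rad/s (from 1.85 rev/s).
Crank pin A relative to C: A = (d + r cosθ, r sinθ); lever angle φ = atan2(r sinθ, d + r cosθ).
Differentiating tanφ: φ̇ = rω(d cosθ + r)/(d² + r² + 2dr cosθ).
d² + r² + 2dr cosθ = |CA|² = 0.0487456 m²;  d cosθ + r = +0.149 m.
|ω_lever| = |0.062·11.62·+0.149| / 0.0487456 = 2.2028 rad/s.

2.20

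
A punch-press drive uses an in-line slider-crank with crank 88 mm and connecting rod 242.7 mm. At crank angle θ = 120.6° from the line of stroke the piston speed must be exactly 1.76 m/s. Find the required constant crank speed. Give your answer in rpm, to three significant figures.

275

For an in-line slider-crank, |v_piston| = rω|sinθ|·[1 + r cosθ/√(L² − r² sin²θ)].
With r = 0.088 m, L = 0.2427 m, θ = 120.6°: the bracketed kinematic factor |dx/dθ| = 0.06103 m.
ω = v/|dx/dθ| = 1.76/0.06103 = 28.838 rad/s.
N = 60ω/(2π) = 275.39 rpm.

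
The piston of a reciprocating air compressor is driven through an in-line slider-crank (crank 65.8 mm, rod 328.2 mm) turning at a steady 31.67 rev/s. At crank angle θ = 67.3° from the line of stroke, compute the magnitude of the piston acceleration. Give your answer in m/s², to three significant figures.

ω = 2π·31.7 = 199 rad/s
x(θ) = r cosθ + √(L² − r² sin²θ); with ω constant, a = ω²·d²x/dθ².
d²x/dθ² = −r cosθ − r²(cos2θ)/√u − r⁴ sin²2θ/(4u^{3/2}),  u = L² − r² sin²θ = 0.10403 m².
Substituting r = 0.0658 m, L = 0.3282 m, θ = 67.3°: d²x/dθ² = -0.016038 m.
a = ω²·d²x/dθ² = (199)²·(-0.016038) = -635.05 m/s²;  |a| = 635.05 m/s².

635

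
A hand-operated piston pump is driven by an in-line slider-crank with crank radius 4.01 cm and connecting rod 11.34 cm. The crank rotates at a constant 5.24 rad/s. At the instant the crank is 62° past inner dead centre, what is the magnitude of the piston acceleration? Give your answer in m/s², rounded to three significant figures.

0.297

ω = 5.24 rad/s
x(θ) = r cosθ + √(L² − r² sin²θ); with ω constant, a = ω²·d²x/dθ².
d²x/dθ² = −r cosθ − r²(cos2θ)/√u − r⁴ sin²2θ/(4u^{3/2}),  u = L² − r² sin²θ = 0.011606 m².
Substituting r = 0.0401 m, L = 0.1134 m, θ = 62°: d²x/dθ² = -0.010835 m.
a = ω²·d²x/dθ² = (5.24)²·(-0.010835) = -0.29749 m/s²;  |a| = 0.29749 m/s².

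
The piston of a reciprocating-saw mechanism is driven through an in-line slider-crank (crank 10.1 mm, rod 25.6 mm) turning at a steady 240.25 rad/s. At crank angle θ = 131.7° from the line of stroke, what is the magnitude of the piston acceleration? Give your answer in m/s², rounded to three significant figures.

ω = 240.2 rad/s
x(θ) = r cosθ + √(L² − r² sin²θ); with ω constant, a = ω²·d²x/dθ².
d²x/dθ² = −r cosθ − r²(cos2θ)/√u − r⁴ sin²2θ/(4u^{3/2}),  u = L² − r² sin²θ = 0.000598493 m².
Substituting r = 0.0101 m, L = 0.0256 m, θ = 131.7°: d²x/dθ² = +0.0070228 m.
a = ω²·d²x/dθ² = (240.2)²·(+0.0070228) = +405.35 m/s²;  |a| = 405.35 m/s².

405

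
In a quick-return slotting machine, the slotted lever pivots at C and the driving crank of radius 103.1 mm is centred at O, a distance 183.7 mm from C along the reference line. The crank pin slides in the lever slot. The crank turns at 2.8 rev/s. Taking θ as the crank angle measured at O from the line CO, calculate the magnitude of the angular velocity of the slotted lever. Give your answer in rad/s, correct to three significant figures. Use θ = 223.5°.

3.24

ω = 17.59 rad/s (from 2.8 rev/s).
Crank pin A relative to C: A = (d + r cosθ, r sinθ); lever angle φ = atan2(r sinθ, d + r cosθ).
Differentiating tanφ: φ̇ = rω(d cosθ + r)/(d² + r² + 2dr cosθ).
d² + r² + 2dr cosθ = |CA|² = 0.0168989 m²;  d cosθ + r = -0.030151 m.
|ω_lever| = |0.1031·17.59·-0.030151| / 0.0168989 = 3.2363 rad/s.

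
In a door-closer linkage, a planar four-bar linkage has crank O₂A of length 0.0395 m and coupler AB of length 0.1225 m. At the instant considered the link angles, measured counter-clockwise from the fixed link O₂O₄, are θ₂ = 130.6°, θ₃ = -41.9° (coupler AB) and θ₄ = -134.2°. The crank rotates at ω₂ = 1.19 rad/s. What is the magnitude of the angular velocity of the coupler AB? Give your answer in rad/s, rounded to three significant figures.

ω₂ = 1.19 rad/s
Differentiating the loop-closure r₂e^{iθ₂}+r₃e^{iθ₃}=r₁+r₄e^{iθ₄} gives r₂ω₂e^{iθ₂}+r₃ω₃e^{iθ₃}=r₄ω₄e^{iθ₄}.
Eliminating the other unknown: ω₃ = r₂ω₂ sin(θ₄−θ₂) / [r₃ sin(θ₃−θ₄)].
Numerator sine = +0.99588; denominator sine = +0.99919.
Result = 0.0395·1.19·(+0.99588) / (0.1225·(+0.99919)) = +0.38244 rad/s; magnitude 0.38244 rad/s.

0.382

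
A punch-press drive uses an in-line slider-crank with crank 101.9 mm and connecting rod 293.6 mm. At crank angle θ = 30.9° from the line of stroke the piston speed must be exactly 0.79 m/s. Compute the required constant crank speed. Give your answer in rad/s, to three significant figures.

11.6

For an in-line slider-crank, |v_piston| = rω|sinθ|·[1 + r cosθ/√(L² − r² sin²θ)].
With r = 0.1019 m, L = 0.2936 m, θ = 30.9°: the bracketed kinematic factor |dx/dθ| = 0.068168 m.
ω = v/|dx/dθ| = 0.79/0.068168 = 11.589 rad/s.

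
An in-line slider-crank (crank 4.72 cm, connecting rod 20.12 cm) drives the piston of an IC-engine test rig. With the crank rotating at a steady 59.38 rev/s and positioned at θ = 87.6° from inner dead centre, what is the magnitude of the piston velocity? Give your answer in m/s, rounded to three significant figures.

ω = 2π·59.4 = 373.1 rad/s
For an in-line slider-crank, x = r cosθ + √(L² − r² sin²θ), so v = −rω sinθ·[1 + r cosθ/√(L² − r² sin²θ)].
With r = 0.0472 m, L = 0.2012 m, θ = 87.6°: √(L² − r² sin²θ) = 0.1956 m.
v = −0.0472·373.1·0.99912·[1 + 0.0472·0.04188/0.1956] = -17.772 m/s.
|v| = 17.772 m/s.

17.8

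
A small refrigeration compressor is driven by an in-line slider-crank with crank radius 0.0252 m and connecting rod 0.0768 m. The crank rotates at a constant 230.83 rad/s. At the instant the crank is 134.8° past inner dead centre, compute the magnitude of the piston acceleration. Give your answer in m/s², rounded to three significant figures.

ω = 230.8 rad/s
x(θ) = r cosθ + √(L² − r² sin²θ); with ω constant, a = ω²·d²x/dθ².
d²x/dθ² = −r cosθ − r²(cos2θ)/√u − r⁴ sin²2θ/(4u^{3/2}),  u = L² − r² sin²θ = 0.0055785 m².
Substituting r = 0.0252 m, L = 0.0768 m, θ = 134.8°: d²x/dθ² = +0.017574 m.
a = ω²·d²x/dθ² = (230.8)²·(+0.017574) = +936.4 m/s²;  |a| = 936.4 m/s².

936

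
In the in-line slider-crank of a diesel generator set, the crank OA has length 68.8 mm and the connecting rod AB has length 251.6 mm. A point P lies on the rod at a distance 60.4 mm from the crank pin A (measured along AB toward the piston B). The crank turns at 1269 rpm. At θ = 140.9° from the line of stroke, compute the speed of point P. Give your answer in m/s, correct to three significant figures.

ω = 132.9 rad/s.  Crank-pin speed |V_A| = rω = 9.1428 m/s, perpendicular to OA.
Rod angle: sinφ = −(r/L) sinθ ⇒ φ = -9.931°; ω_rod = −rω cosθ/√(L²−r²sin²θ) = +28.629 rad/s.
V_P = V_A + ω_rod × AP, with AP = 0.0604 m along the rod.
Components: V_Px = −rω sinθ − a·ω_rod·sinφ = -5.4679 m/s;  V_Py = rω cosθ + a·ω_rod·cosφ = -5.3919 m/s.
|V_P| = √(V_Px² + V_Py²) = 7.6793 m/s.

7.68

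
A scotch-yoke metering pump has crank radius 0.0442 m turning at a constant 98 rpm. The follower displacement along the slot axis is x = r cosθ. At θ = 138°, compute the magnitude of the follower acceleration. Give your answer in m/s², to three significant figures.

3.46

ω = 10.26 rad/s (from 98 rpm).
x = r cosθ ⇒ ẍ = −rω² cosθ (ω constant).
|a| = rω²|cosθ| = 0.0442·(10.26)²·|cos 138°| = 3.4594 m/s².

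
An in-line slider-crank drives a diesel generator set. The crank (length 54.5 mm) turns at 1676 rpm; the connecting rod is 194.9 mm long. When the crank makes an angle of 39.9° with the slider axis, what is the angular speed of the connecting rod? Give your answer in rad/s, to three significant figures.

ω = 175.5 rad/s (converted from 1676 rpm).
The rod makes angle φ with the slider axis where L sinφ = r sinθ; differentiating, L cosφ·φ̇ = r ω cosθ.
L cosφ = √(L² − r² sin²θ) = 0.19174 m.
|ω_rod| = r ω |cosθ| / √(L² − r² sin²θ) = 0.0545·175.5·0.76717/0.19174 = 38.272 rad/s.

38.3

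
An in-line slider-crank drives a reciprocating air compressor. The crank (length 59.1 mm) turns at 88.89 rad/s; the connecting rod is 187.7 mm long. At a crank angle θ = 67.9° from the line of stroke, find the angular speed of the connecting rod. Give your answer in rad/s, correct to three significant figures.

ω = 88.89 rad/s
The rod makes angle φ with the slider axis where L sinφ = r sinθ; differentiating, L cosφ·φ̇ = r ω cosθ.
L cosφ = √(L² − r² sin²θ) = 0.17954 m.
|ω_rod| = r ω |cosθ| / √(L² − r² sin²θ) = 0.0591·88.89·0.37622/0.17954 = 11.009 rad/s.

11.0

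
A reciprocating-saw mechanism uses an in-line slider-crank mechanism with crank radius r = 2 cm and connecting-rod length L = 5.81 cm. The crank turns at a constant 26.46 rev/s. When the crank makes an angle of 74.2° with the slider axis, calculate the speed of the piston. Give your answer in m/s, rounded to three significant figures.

3.52

ω = 2π·26.5 = 166.3 rad/s
For an in-line slider-crank, x = r cosθ + √(L² − r² sin²θ), so v = −rω sinθ·[1 + r cosθ/√(L² − r² sin²θ)].
With r = 0.02 m, L = 0.0581 m, θ = 74.2°: √(L² − r² sin²θ) = 0.05482 m.
v = −0.02·166.3·0.96222·[1 + 0.02·0.27228/0.05482] = -3.5173 m/s.
|v| = 3.5173 m/s.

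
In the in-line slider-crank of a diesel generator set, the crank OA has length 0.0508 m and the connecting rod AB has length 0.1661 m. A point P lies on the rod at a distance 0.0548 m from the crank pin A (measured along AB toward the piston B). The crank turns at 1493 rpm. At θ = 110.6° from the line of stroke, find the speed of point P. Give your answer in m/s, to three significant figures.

ω = 156.3 rad/s.  Crank-pin speed |V_A| = rω = 7.9424 m/s, perpendicular to OA.
Rod angle: sinφ = −(r/L) sinθ ⇒ φ = -16.636°; ω_rod = −rω cosθ/√(L²−r²sin²θ) = +17.559 rad/s.
V_P = V_A + ω_rod × AP, with AP = 0.0548 m along the rod.
Components: V_Px = −rω sinθ − a·ω_rod·sinφ = -7.1591 m/s;  V_Py = rω cosθ + a·ω_rod·cosφ = -1.8725 m/s.
|V_P| = √(V_Px² + V_Py²) = 7.3999 m/s.

7.40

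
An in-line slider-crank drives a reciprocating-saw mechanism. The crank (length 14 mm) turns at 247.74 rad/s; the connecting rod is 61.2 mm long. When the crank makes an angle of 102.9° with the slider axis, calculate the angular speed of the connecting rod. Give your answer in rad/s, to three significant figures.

13.0

ω = 247.7 rad/s
The rod makes angle φ with the slider axis where L sinφ = r sinθ; differentiating, L cosφ·φ̇ = r ω cosθ.
L cosφ = √(L² − r² sin²θ) = 0.059659 m.
|ω_rod| = r ω |cosθ| / √(L² − r² sin²θ) = 0.014·247.7·0.22325/0.059659 = 12.979 rad/s.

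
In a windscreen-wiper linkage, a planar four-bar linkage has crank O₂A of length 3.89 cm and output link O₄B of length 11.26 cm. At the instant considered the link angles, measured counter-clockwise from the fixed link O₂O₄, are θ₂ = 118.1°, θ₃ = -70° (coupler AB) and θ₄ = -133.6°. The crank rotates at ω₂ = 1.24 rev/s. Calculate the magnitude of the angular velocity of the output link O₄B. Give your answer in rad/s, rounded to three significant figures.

0.423

ω₂ = 7.791 rad/s (from 1.24 rev/s).
Differentiating the loop-closure r₂e^{iθ₂}+r₃e^{iθ₃}=r₁+r₄e^{iθ₄} gives r₂ω₂e^{iθ₂}+r₃ω₃e^{iθ₃}=r₄ω₄e^{iθ₄}.
Eliminating the other unknown: ω₄ = r₂ω₂ sin(θ₂−θ₃) / [r₄ sin(θ₄−θ₃)].
Numerator sine = -0.14090; denominator sine = -0.89571.
Result = 0.0389·7.791·(-0.14090) / (0.1126·(-0.89571)) = +0.42341 rad/s; magnitude 0.42341 rad/s.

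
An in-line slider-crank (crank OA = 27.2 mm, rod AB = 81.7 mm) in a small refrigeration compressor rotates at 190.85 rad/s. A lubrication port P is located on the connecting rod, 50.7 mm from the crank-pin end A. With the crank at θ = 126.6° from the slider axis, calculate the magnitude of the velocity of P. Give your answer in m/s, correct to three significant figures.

ω = 190.8 rad/s.  Crank-pin speed |V_A| = rω = 5.1911 m/s, perpendicular to OA.
Rod angle: sinφ = −(r/L) sinθ ⇒ φ = -15.502°; ω_rod = −rω cosθ/√(L²−r²sin²θ) = +39.314 rad/s.
V_P = V_A + ω_rod × AP, with AP = 0.0507 m along the rod.
Components: V_Px = −rω sinθ − a·ω_rod·sinφ = -3.6348 m/s;  V_Py = rω cosθ + a·ω_rod·cosφ = -1.1744 m/s.
|V_P| = √(V_Px² + V_Py²) = 3.8198 m/s.

3.82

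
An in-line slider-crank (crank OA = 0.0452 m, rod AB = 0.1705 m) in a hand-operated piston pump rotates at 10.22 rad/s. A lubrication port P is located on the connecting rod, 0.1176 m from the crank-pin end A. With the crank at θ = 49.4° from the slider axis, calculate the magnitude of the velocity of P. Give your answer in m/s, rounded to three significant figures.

0.404

ω = 10.22 rad/s.  Crank-pin speed |V_A| = rω = 0.46194 m/s, perpendicular to OA.
Rod angle: sinφ = −(r/L) sinθ ⇒ φ = -11.612°; ω_rod = −rω cosθ/√(L²−r²sin²θ) = -1.8 rad/s.
V_P = V_A + ω_rod × AP, with AP = 0.1176 m along the rod.
Components: V_Px = −rω sinθ − a·ω_rod·sinφ = -0.39335 m/s;  V_Py = rω cosθ + a·ω_rod·cosφ = +0.093272 m/s.
|V_P| = √(V_Px² + V_Py²) = 0.40426 m/s.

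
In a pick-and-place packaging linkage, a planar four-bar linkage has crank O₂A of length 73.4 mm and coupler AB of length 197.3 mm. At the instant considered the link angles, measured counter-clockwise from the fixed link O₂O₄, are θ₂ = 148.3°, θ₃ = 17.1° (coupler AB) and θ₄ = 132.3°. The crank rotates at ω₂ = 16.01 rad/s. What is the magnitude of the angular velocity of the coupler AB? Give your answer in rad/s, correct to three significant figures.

1.81

ω₂ = 16.01 rad/s
Differentiating the loop-closure r₂e^{iθ₂}+r₃e^{iθ₃}=r₁+r₄e^{iθ₄} gives r₂ω₂e^{iθ₂}+r₃ω₃e^{iθ₃}=r₄ω₄e^{iθ₄}.
Eliminating the other unknown: ω₃ = r₂ω₂ sin(θ₄−θ₂) / [r₃ sin(θ₃−θ₄)].
Numerator sine = -0.27564; denominator sine = -0.90483.
Result = 0.0734·16.01·(-0.27564) / (0.1973·(-0.90483)) = +1.8144 rad/s; magnitude 1.8144 rad/s.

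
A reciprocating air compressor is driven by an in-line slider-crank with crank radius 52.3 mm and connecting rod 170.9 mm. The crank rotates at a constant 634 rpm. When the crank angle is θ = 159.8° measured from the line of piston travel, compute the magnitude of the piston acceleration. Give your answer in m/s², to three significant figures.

ω = 2π·634/60 = 66.39 rad/s
x(θ) = r cosθ + √(L² − r² sin²θ); with ω constant, a = ω²·d²x/dθ².
d²x/dθ² = −r cosθ − r²(cos2θ)/√u − r⁴ sin²2θ/(4u^{3/2}),  u = L² − r² sin²θ = 0.0288807 m².
Substituting r = 0.0523 m, L = 0.1709 m, θ = 159.8°: d²x/dθ² = +0.036666 m.
a = ω²·d²x/dθ² = (66.39)²·(+0.036666) = +161.62 m/s²;  |a| = 161.62 m/s².

162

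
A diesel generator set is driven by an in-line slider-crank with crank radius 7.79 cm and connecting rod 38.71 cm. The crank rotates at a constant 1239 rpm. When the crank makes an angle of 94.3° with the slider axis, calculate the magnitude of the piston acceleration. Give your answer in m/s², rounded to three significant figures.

ω = 2π·1239/60 = 129.7 rad/s
x(θ) = r cosθ + √(L² − r² sin²θ); with ω constant, a = ω²·d²x/dθ².
d²x/dθ² = −r cosθ − r²(cos2θ)/√u − r⁴ sin²2θ/(4u^{3/2}),  u = L² − r² sin²θ = 0.143812 m².
Substituting r = 0.0779 m, L = 0.3871 m, θ = 94.3°: d²x/dθ² = +0.021659 m.
a = ω²·d²x/dθ² = (129.7)²·(+0.021659) = +364.62 m/s²;  |a| = 364.62 m/s².

365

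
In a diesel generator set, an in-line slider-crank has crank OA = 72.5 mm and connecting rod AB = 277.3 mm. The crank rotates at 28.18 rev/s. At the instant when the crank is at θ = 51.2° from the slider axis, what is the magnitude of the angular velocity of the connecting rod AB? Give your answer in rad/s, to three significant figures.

ω = 177.1 rad/s (converted from 28.18 rev/s).
The rod makes angle φ with the slider axis where L sinφ = r sinθ; differentiating, L cosφ·φ̇ = r ω cosθ.
L cosφ = √(L² − r² sin²θ) = 0.27148 m.
|ω_rod| = r ω |cosθ| / √(L² − r² sin²θ) = 0.0725·177.1·0.62660/0.27148 = 29.629 rad/s.

29.6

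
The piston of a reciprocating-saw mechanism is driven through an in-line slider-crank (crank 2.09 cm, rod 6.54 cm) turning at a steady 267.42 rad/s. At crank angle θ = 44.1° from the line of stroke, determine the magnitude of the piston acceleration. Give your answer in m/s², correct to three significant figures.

1100

ω = 267.4 rad/s
x(θ) = r cosθ + √(L² − r² sin²θ); with ω constant, a = ω²·d²x/dθ².
d²x/dθ² = −r cosθ − r²(cos2θ)/√u − r⁴ sin²2θ/(4u^{3/2}),  u = L² − r² sin²θ = 0.00406562 m².
Substituting r = 0.0209 m, L = 0.0654 m, θ = 44.1°: d²x/dθ² = -0.015408 m.
a = ω²·d²x/dθ² = (267.4)²·(-0.015408) = -1101.9 m/s²;  |a| = 1101.9 m/s².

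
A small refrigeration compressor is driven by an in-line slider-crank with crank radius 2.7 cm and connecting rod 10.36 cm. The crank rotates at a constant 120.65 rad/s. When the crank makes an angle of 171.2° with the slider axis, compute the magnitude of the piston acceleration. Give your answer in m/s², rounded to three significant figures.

291

ω = 120.7 rad/s
x(θ) = r cosθ + √(L² − r² sin²θ); with ω constant, a = ω²·d²x/dθ².
d²x/dθ² = −r cosθ − r²(cos2θ)/√u − r⁴ sin²2θ/(4u^{3/2}),  u = L² − r² sin²θ = 0.0107159 m².
Substituting r = 0.027 m, L = 0.1036 m, θ = 171.2°: d²x/dθ² = +0.019959 m.
a = ω²·d²x/dθ² = (120.7)²·(+0.019959) = +290.53 m/s²;  |a| = 290.53 m/s².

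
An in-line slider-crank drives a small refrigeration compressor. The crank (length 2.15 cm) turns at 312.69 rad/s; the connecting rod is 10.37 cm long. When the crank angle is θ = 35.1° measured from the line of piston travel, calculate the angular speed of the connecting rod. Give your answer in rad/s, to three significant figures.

ω = 312.7 rad/s
The rod makes angle φ with the slider axis where L sinφ = r sinθ; differentiating, L cosφ·φ̇ = r ω cosθ.
L cosφ = √(L² − r² sin²θ) = 0.10296 m.
|ω_rod| = r ω |cosθ| / √(L² − r² sin²θ) = 0.0215·312.7·0.81815/0.10296 = 53.421 rad/s.

53.4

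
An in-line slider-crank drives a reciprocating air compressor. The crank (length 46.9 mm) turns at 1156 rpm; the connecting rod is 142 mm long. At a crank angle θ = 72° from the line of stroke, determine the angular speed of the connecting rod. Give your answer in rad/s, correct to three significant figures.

13.0

ω = 121.1 rad/s (converted from 1156 rpm).
The rod makes angle φ with the slider axis where L sinφ = r sinθ; differentiating, L cosφ·φ̇ = r ω cosθ.
L cosφ = √(L² − r² sin²θ) = 0.13481 m.
|ω_rod| = r ω |cosθ| / √(L² − r² sin²θ) = 0.0469·121.1·0.30902/0.13481 = 13.014 rad/s.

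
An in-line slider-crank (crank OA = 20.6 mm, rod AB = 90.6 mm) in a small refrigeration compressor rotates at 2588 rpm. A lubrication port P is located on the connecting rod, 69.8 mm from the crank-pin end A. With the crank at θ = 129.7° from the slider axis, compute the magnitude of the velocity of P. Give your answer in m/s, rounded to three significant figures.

3.89

ω = 271 rad/s.  Crank-pin speed |V_A| = rω = 5.5829 m/s, perpendicular to OA.
Rod angle: sinφ = −(r/L) sinθ ⇒ φ = -10.075°; ω_rod = −rω cosθ/√(L²−r²sin²θ) = +39.978 rad/s.
V_P = V_A + ω_rod × AP, with AP = 0.0698 m along the rod.
Components: V_Px = −rω sinθ − a·ω_rod·sinφ = -3.8073 m/s;  V_Py = rω cosθ + a·ω_rod·cosφ = -0.81873 m/s.
|V_P| = √(V_Px² + V_Py²) = 3.8943 m/s.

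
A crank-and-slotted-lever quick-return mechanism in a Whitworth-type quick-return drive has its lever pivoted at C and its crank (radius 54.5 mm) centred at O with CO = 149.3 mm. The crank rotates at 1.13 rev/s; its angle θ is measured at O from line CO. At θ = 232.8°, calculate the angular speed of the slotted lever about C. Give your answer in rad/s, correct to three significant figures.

ω = 7.1 rad/s (from 1.13 rev/s).
Crank pin A relative to C: A = (d + r cosθ, r sinθ); lever angle φ = atan2(r sinθ, d + r cosθ).
Differentiating tanφ: φ̇ = rω(d cosθ + r)/(d² + r² + 2dr cosθ).
d² + r² + 2dr cosθ = |CA|² = 0.0154217 m²;  d cosθ + r = -0.035767 m.
|ω_lever| = |0.0545·7.1·-0.035767| / 0.0154217 = 0.89743 rad/s.

0.897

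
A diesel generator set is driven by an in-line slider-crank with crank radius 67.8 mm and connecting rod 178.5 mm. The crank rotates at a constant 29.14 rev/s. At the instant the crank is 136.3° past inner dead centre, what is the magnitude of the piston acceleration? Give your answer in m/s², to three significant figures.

1570

ω = 2π·29.1 = 183.1 rad/s
x(θ) = r cosθ + √(L² − r² sin²θ); with ω constant, a = ω²·d²x/dθ².
d²x/dθ² = −r cosθ − r²(cos2θ)/√u − r⁴ sin²2θ/(4u^{3/2}),  u = L² − r² sin²θ = 0.0296681 m².
Substituting r = 0.0678 m, L = 0.1785 m, θ = 136.3°: d²x/dθ² = +0.046775 m.
a = ω²·d²x/dθ² = (183.1)²·(+0.046775) = +1568 m/s²;  |a| = 1568 m/s².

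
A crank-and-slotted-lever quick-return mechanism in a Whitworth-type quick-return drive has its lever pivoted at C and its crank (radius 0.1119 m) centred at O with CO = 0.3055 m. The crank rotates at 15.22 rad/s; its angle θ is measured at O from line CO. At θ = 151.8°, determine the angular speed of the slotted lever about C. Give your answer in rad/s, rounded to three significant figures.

ω = 15.22 rad/s
Crank pin A relative to C: A = (d + r cosθ, r sinθ); lever angle φ = atan2(r sinθ, d + r cosθ).
Differentiating tanφ: φ̇ = rω(d cosθ + r)/(d² + r² + 2dr cosθ).
d² + r² + 2dr cosθ = |CA|² = 0.0455963 m²;  d cosθ + r = -0.15734 m.
|ω_lever| = |0.1119·15.22·-0.15734| / 0.0455963 = 5.8769 rad/s.

5.88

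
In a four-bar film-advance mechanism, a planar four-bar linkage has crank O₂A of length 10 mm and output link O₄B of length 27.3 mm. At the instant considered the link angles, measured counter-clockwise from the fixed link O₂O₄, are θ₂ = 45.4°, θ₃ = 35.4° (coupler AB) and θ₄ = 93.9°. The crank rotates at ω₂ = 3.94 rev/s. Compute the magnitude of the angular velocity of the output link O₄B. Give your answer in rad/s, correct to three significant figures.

ω₂ = 24.76 rad/s (from 3.94 rev/s).
Differentiating the loop-closure r₂e^{iθ₂}+r₃e^{iθ₃}=r₁+r₄e^{iθ₄} gives r₂ω₂e^{iθ₂}+r₃ω₃e^{iθ₃}=r₄ω₄e^{iθ₄}.
Eliminating the other unknown: ω₄ = r₂ω₂ sin(θ₂−θ₃) / [r₄ sin(θ₄−θ₃)].
Numerator sine = +0.17365; denominator sine = +0.85264.
Result = 0.01·24.76·(+0.17365) / (0.0273·(+0.85264)) = +1.8468 rad/s; magnitude 1.8468 rad/s.

1.85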